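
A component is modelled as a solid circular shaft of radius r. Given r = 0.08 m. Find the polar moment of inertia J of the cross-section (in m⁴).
Model: a solid circular shaft of radius r, so J = (π·r^4) / 2.
Substitute:
  J = (π × 0.08^4) / 2
  J = 6.434 × 10⁻⁵ m⁴
Final answer: J = 6.434 × 10⁻⁵ m⁴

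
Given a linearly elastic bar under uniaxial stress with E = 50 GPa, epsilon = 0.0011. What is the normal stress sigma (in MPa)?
Model: a linearly elastic bar under uniaxial stress, so sigma = E·epsilon.
Convert to SI units:
  E = 50 GPa = 5 × 10¹⁰ Pa
Substitute:
  sigma = (5 × 10¹⁰) × 0.0011
  sigma = 5.5 × 10⁷ Pa
Convert: sigma = 5.5 × 10⁷ Pa = 55 MPa
Final answer: sigma = 55 MPa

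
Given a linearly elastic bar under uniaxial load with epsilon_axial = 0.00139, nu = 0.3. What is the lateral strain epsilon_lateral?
Model: a linearly elastic bar under uniaxial load, so epsilon_lateral = -nu·epsilon_axial.
Substitute:
  epsilon_lateral = -(0.3 × 0.00139)
  epsilon_lateral = -0.000417
Final answer: epsilon_lateral = -0.000417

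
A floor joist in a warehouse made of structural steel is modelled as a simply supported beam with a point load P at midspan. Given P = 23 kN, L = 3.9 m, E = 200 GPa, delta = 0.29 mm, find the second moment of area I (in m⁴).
Model: a simply supported beam with a point load P at midspan, so delta = (P·L^3) / (48·E·I).
Solve for I: I = (P·L^3) / (48·delta·E).
Convert to SI units:
  P = 23 kN = 23000 N
  E = 200 GPa = 2 × 10¹¹ Pa
  delta = 0.29 mm = 0.00029 m
Substitute:
  I = (23000 × 3.9^3) / (48 × 0.00029 × (2 × 10¹¹))
  I = 0.0004901 m⁴
Final answer: I = 0.0004901 m⁴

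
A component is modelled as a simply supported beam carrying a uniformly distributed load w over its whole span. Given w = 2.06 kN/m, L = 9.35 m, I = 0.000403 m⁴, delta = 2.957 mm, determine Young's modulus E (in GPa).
Model: a simply supported beam carrying a uniformly distributed load w over its whole span, so delta = (5·w·L^4) / (384·E·I).
Solve for E: E = (5·w·L^4) / (384·delta·I).
Convert to SI units:
  w = 2.06 kN/m = 2060 N/m
  delta = 2.957 mm = 0.002957 m
Substitute:
  E = (5 × 2060 × 9.35^4) / (384 × 0.002957 × 0.000403)
  E = 1.72 × 10¹¹ Pa
Convert: E = 1.72 × 10¹¹ Pa = 172 GPa
Final answer: E = 172 GPa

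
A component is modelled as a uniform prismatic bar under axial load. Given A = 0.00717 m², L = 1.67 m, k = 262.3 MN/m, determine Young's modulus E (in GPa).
Model: a uniform prismatic bar under axial load, so k = (A·E) / L.
Solve for E: E = (k·L) / A.
Convert to SI units:
  k = 262.3 MN/m = 2.623 × 10⁸ N/m
Substitute:
  E = ((2.623 × 10⁸) × 1.67) / 0.00717
  E = 6.109 × 10¹⁰ Pa
Convert: E = 6.109 × 10¹⁰ Pa = 61.09 GPa
Final answer: E = 61.09 GPa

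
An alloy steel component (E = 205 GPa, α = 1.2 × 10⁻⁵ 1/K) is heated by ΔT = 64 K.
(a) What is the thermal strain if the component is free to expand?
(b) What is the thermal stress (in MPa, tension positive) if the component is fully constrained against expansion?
(a) Free thermal strain ε_th = α·ΔT = (1.2 × 10⁻⁵) × 64 = 0.000768
(b) Fully constrained, the expansion is suppressed, so σ = -E·α·ΔT. Convert E = 205 GPa = 2.05 × 10¹¹ Pa.
  σ = -(2.05 × 10¹¹) × (1.2 × 10⁻⁵) × 64 = -1.574 × 10⁸ Pa = -157.4 MPa (compressive)
Final answer: (a) ε_th = 0.000768, (b) σ = -157.4 MPa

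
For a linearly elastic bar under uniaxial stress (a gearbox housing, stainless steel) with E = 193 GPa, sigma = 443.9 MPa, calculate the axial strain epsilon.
Model: a linearly elastic bar under uniaxial stress, so sigma = E·epsilon.
Solve for epsilon: epsilon = sigma / E.
Convert to SI units:
  E = 193 GPa = 1.93 × 10¹¹ Pa
  sigma = 443.9 MPa = 4.439 × 10⁸ Pa
Substitute:
  epsilon = (4.439 × 10⁸) / (1.93 × 10¹¹)
  epsilon = 0.0023
Final answer: epsilon = 0.0023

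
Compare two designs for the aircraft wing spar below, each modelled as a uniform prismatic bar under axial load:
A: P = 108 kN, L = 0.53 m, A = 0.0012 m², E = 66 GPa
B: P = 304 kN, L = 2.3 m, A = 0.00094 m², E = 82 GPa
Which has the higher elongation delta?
Model: a uniform prismatic bar under axial load, so delta = (P·L) / (A·E) (SI units).
  A: delta = (108000 × 0.53) / (0.0012 × (6.6 × 10¹⁰)) = 0.0007227 m = 0.7227 mm
  B: delta = (304000 × 2.3) / (0.00094 × (8.2 × 10¹⁰)) = 0.009071 m = 9.071 mm
9.071 mm > 0.7227 mm, so B is larger.
Final answer: B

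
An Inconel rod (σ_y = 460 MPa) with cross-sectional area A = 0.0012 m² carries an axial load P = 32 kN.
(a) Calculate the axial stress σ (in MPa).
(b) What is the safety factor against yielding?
(a) Axial stress σ = P/A. Convert P = 32 kN = 32000 N.
  σ = 32000 / 0.0012 = 2.667 × 10⁷ Pa = 26.67 MPa
(b) Safety factor SF = σ_y/σ = 460 / 26.67 = 17.25
Final answer: (a) σ = 26.67 MPa, (b) SF = 17.25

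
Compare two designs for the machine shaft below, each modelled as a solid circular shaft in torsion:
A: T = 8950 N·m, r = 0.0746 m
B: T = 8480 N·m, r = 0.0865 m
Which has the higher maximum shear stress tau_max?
Model: a solid circular shaft in torsion, so tau_max = (2·T) / (π·r^3) (SI units).
  A: tau_max = (2 × 8950) / (π × 0.0746^3) = 1.372 × 10⁷ Pa = 13.72 MPa
  B: tau_max = (2 × 8480) / (π × 0.0865^3) = 8.341 × 10⁶ Pa = 8.341 MPa
13.72 MPa > 8.341 MPa, so A is larger.
Final answer: A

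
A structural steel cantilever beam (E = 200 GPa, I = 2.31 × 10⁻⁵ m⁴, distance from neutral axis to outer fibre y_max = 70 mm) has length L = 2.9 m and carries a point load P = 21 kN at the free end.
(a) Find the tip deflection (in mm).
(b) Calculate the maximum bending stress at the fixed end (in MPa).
(a) Tip deflection of a cantilever with an end point load: δ = P·L^3 / (3·E·I). Convert P = 21 kN = 21000 N, E = 200 GPa = 2 × 10¹¹ Pa.
  δ = (21000 × 2.9^3) / (3 × (2 × 10¹¹) × (2.31 × 10⁻⁵)) = 0.03695 m = 36.95 mm
(b) Maximum bending moment at the fixed end: M = P·L = 21000 × 2.9 = 60900 N·m. Convert y_max = 70 mm = 0.07 m.
  σ = M·y_max / I = (60900 × 0.07) / (2.31 × 10⁻⁵) = 1.845 × 10⁸ Pa = 184.5 MPa
Final answer: (a) δ = 36.95 mm, (b) σ = 184.5 MPa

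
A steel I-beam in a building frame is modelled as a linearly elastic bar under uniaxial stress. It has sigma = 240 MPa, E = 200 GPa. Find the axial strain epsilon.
Model: a linearly elastic bar under uniaxial stress, so epsilon = sigma / E.
Convert to SI units:
  sigma = 240 MPa = 2.4 × 10⁸ Pa
  E = 200 GPa = 2 × 10¹¹ Pa
Substitute:
  epsilon = (2.4 × 10⁸) / (2 × 10¹¹)
  epsilon = 0.0012
Final answer: epsilon = 0.0012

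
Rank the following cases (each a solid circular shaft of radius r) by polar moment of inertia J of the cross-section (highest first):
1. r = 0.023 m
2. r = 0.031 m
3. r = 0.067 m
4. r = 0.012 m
Model: a solid circular shaft of radius r, so J = (π·r^4) / 2 (SI units).
  Case 1: J = (π × 0.023^4) / 2 = 4.396 × 10⁻⁷ m⁴
  Case 2: J = (π × 0.031^4) / 2 = 1.451 × 10⁻⁶ m⁴
  Case 3: J = (π × 0.067^4) / 2 = 3.165 × 10⁻⁵ m⁴
  Case 4: J = (π × 0.012^4) / 2 = 3.257 × 10⁻⁸ m⁴
Ordering: 3.165 × 10⁻⁵ m⁴ (case 3) > 1.451 × 10⁻⁶ m⁴ (case 2) > 4.396 × 10⁻⁷ m⁴ (case 1) > 3.257 × 10⁻⁸ m⁴ (case 4)
Final answer: 3, 2, 1, 4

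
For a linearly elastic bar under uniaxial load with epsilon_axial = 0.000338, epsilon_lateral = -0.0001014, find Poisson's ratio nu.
Model: a linearly elastic bar under uniaxial load, so epsilon_lateral = -nu·epsilon_axial.
Solve for nu: nu = -epsilon_lateral / epsilon_axial.
Substitute:
  nu = -(-0.0001014) / 0.000338
  nu = 0.3
Final answer: nu = 0.3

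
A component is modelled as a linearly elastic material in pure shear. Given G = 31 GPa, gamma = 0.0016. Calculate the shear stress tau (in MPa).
Model: a linearly elastic material in pure shear, so tau = G·gamma.
Convert to SI units:
  G = 31 GPa = 3.1 × 10¹⁰ Pa
Substitute:
  tau = (3.1 × 10¹⁰) × 0.0016
  tau = 4.96 × 10⁷ Pa
Convert: tau = 4.96 × 10⁷ Pa = 49.6 MPa
Final answer: tau = 49.6 MPa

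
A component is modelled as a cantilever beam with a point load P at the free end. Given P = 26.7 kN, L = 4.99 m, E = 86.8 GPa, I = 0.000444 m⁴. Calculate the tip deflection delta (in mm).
Model: a cantilever beam with a point load P at the free end, so delta = (P·L^3) / (3·E·I).
Convert to SI units:
  P = 26.7 kN = 26700 N
  E = 86.8 GPa = 8.68 × 10¹⁰ Pa
Substitute:
  delta = (26700 × 4.99^3) / (3 × (8.68 × 10¹⁰) × 0.000444)
  delta = 0.02869 m
Convert: delta = 0.02869 m = 28.69 mm
Final answer: delta = 28.69 mm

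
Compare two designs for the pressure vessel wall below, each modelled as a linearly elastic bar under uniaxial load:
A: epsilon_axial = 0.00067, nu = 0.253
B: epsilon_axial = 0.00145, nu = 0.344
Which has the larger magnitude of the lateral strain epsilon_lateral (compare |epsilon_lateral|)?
Model: a linearly elastic bar under uniaxial load, so epsilon_lateral = -nu·epsilon_axial (SI units).
  A: epsilon_lateral = -(0.253 × 0.00067) = -0.0001695
  B: epsilon_lateral = -(0.344 × 0.00145) = -0.0004988
|epsilon_lateral|: A = 0.0001695, B = 0.0004988, so B is larger in magnitude.
Final answer: B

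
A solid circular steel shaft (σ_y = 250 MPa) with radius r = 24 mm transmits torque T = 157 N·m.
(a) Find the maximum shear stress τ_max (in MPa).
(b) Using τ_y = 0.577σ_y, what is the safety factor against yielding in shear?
(a) For a solid circular shaft, τ_max = T·r/J with J = π·r^4/2, i.e. τ_max = 2·T / (π·r^3). Convert r = 24 mm = 0.024 m.
  τ_max = (2 × 157) / (π × 0.024^3) = 7.23 × 10⁶ Pa = 7.23 MPa
(b) τ_y = 0.577 × 250 = 144.25 MPa
  SF = τ_y/τ_max = 144.25 / 7.23 = 19.95
Final answer: (a) τ_max = 7.23 MPa, (b) SF = 19.95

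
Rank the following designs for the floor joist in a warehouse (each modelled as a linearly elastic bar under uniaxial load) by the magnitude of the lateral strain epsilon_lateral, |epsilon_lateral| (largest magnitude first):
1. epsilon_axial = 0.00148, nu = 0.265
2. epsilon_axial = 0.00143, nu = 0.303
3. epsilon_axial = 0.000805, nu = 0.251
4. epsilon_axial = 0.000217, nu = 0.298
Model: a linearly elastic bar under uniaxial load, so epsilon_lateral = -nu·epsilon_axial (SI units).
  Case 1: epsilon_lateral = -(0.265 × 0.00148) = -0.0003922
  Case 2: epsilon_lateral = -(0.303 × 0.00143) = -0.0004333
  Case 3: epsilon_lateral = -(0.251 × 0.000805) = -0.0002021
  Case 4: epsilon_lateral = -(0.298 × 0.000217) = -6.467 × 10⁻⁵
Ordering by |epsilon_lateral|: 0.0004333 (case 2) > 0.0003922 (case 1) > 0.0002021 (case 3) > 6.467 × 10⁻⁵ (case 4)
Final answer: 2, 1, 3, 4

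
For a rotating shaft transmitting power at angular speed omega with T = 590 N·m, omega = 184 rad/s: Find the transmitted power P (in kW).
Model: a rotating shaft transmitting power at angular speed omega, so P = T·omega.
Substitute:
  P = 590 × 184
  P = 108600 W
Convert: P = 108600 W = 108.6 kW
Final answer: P = 108.6 kW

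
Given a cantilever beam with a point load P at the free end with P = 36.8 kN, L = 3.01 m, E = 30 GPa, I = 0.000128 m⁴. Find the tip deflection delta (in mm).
Model: a cantilever beam with a point load P at the free end, so delta = (P·L^3) / (3·E·I).
Convert to SI units:
  P = 36.8 kN = 36800 N
  E = 30 GPa = 3 × 10¹⁰ Pa
Substitute:
  delta = (36800 × 3.01^3) / (3 × (3 × 10¹⁰) × 0.000128)
  delta = 0.08712 m
Convert: delta = 0.08712 m = 87.12 mm
Final answer: delta = 87.12 mm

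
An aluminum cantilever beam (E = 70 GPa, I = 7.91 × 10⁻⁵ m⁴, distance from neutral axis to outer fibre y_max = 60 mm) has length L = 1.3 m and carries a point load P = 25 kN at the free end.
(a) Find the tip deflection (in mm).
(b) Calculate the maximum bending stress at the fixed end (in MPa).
(a) Tip deflection of a cantilever with an end point load: δ = P·L^3 / (3·E·I). Convert P = 25 kN = 25000 N, E = 70 GPa = 7 × 10¹⁰ Pa.
  δ = (25000 × 1.3^3) / (3 × (7 × 10¹⁰) × (7.91 × 10⁻⁵)) = 0.003307 m = 3.307 mm
(b) Maximum bending moment at the fixed end: M = P·L = 25000 × 1.3 = 32500 N·m. Convert y_max = 60 mm = 0.06 m.
  σ = M·y_max / I = (32500 × 0.06) / (7.91 × 10⁻⁵) = 2.465 × 10⁷ Pa = 24.65 MPa
Final answer: (a) δ = 3.307 mm, (b) σ = 24.65 MPa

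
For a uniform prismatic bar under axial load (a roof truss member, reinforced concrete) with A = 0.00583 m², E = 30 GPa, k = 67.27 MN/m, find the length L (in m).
Model: a uniform prismatic bar under axial load, so k = (A·E) / L.
Solve for L: L = (A·E) / k.
Convert to SI units:
  E = 30 GPa = 3 × 10¹⁰ Pa
  k = 67.27 MN/m = 6.727 × 10⁷ N/m
Substitute:
  L = (0.00583 × (3 × 10¹⁰)) / (6.727 × 10⁷)
  L = 2.6 m
Final answer: L = 2.6 m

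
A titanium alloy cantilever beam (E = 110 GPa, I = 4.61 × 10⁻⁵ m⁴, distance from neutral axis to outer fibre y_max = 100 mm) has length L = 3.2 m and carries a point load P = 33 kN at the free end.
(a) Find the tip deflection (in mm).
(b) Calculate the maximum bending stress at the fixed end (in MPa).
(a) Tip deflection of a cantilever with an end point load: δ = P·L^3 / (3·E·I). Convert P = 33 kN = 33000 N, E = 110 GPa = 1.1 × 10¹¹ Pa.
  δ = (33000 × 3.2^3) / (3 × (1.1 × 10¹¹) × (4.61 × 10⁻⁵)) = 0.07108 m = 71.08 mm
(b) Maximum bending moment at the fixed end: M = P·L = 33000 × 3.2 = 105600 N·m. Convert y_max = 100 mm = 0.1 m.
  σ = M·y_max / I = (105600 × 0.1) / (4.61 × 10⁻⁵) = 2.291 × 10⁸ Pa = 229.1 MPa
Final answer: (a) δ = 71.08 mm, (b) σ = 229.1 MPa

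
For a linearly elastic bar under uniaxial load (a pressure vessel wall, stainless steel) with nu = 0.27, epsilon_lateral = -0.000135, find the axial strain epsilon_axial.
Model: a linearly elastic bar under uniaxial load, so epsilon_lateral = -nu·epsilon_axial.
Solve for epsilon_axial: epsilon_axial = -epsilon_lateral / nu.
Substitute:
  epsilon_axial = -(-0.000135) / 0.27
  epsilon_axial = 0.0005
Final answer: epsilon_axial = 0.0005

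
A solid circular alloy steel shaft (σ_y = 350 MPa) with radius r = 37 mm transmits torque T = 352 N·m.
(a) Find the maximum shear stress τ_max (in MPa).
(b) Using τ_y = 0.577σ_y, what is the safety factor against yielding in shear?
(a) For a solid circular shaft, τ_max = T·r/J with J = π·r^4/2, i.e. τ_max = 2·T / (π·r^3). Convert r = 37 mm = 0.037 m.
  τ_max = (2 × 352) / (π × 0.037^3) = 4.424 × 10⁶ Pa = 4.424 MPa
(b) τ_y = 0.577 × 350 = 201.95 MPa
  SF = τ_y/τ_max = 201.95 / 4.424 = 45.65
Final answer: (a) τ_max = 4.424 MPa, (b) SF = 45.65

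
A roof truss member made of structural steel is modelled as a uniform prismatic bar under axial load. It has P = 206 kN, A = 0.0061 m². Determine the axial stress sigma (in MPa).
Model: a uniform prismatic bar under axial load, so sigma = P / A.
Convert to SI units:
  P = 206 kN = 206000 N
Substitute:
  sigma = 206000 / 0.0061
  sigma = 3.377 × 10⁷ Pa
Convert: sigma = 3.377 × 10⁷ Pa = 33.77 MPa
Final answer: sigma = 33.77 MPa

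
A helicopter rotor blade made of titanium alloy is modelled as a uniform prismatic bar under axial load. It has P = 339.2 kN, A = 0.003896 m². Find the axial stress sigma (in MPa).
Model: a uniform prismatic bar under axial load, so sigma = P / A.
Convert to SI units:
  P = 339.2 kN = 339200 N
Substitute:
  sigma = 339200 / 0.003896
  sigma = 8.706 × 10⁷ Pa
Convert: sigma = 8.706 × 10⁷ Pa = 87.06 MPa
Final answer: sigma = 87.06 MPa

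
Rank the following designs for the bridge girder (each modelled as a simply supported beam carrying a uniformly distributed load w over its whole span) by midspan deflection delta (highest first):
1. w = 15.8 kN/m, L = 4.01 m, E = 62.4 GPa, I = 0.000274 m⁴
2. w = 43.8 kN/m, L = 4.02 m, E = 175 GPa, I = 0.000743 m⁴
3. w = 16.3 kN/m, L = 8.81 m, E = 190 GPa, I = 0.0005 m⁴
Model: a simply supported beam carrying a uniformly distributed load w over its whole span, so delta = (5·w·L^4) / (384·E·I) (SI units).
  Case 1: delta = (5 × 15800 × 4.01^4) / (384 × (6.24 × 10¹⁰) × 0.000274) = 0.003111 m = 3.111 mm
  Case 2: delta = (5 × 43800 × 4.02^4) / (384 × (1.75 × 10¹¹) × 0.000743) = 0.001145 m = 1.145 mm
  Case 3: delta = (5 × 16300 × 8.81^4) / (384 × (1.9 × 10¹¹) × 0.0005) = 0.01346 m = 13.46 mm
Ordering: 13.46 mm (case 3) > 3.111 mm (case 1) > 1.145 mm (case 2)
Final answer: 3, 1, 2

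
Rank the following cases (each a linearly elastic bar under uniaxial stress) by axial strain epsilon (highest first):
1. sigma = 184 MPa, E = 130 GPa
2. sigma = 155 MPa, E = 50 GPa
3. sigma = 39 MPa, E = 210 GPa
Model: a linearly elastic bar under uniaxial stress, so epsilon = sigma / E (SI units).
  Case 1: epsilon = (1.84 × 10⁸) / (1.3 × 10¹¹) = 0.001415
  Case 2: epsilon = (1.55 × 10⁸) / (5 × 10¹⁰) = 0.0031
  Case 3: epsilon = (3.9 × 10⁷) / (2.1 × 10¹¹) = 0.0001857
Ordering: 0.0031 (case 2) > 0.001415 (case 1) > 0.0001857 (case 3)
Final answer: 2, 1, 3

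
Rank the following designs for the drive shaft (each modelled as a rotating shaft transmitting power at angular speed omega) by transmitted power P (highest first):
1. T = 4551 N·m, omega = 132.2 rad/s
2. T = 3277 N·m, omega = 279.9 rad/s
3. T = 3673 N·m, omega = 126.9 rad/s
Model: a rotating shaft transmitting power at angular speed omega, so P = T·omega (SI units).
  Case 1: P = 4551 × 132.2 = 601600 W = 601.6 kW
  Case 2: P = 3277 × 279.9 = 917200 W = 917.2 kW
  Case 3: P = 3673 × 126.9 = 466100 W = 466.1 kW
Ordering: 917.2 kW (case 2) > 601.6 kW (case 1) > 466.1 kW (case 3)
Final answer: 2, 1, 3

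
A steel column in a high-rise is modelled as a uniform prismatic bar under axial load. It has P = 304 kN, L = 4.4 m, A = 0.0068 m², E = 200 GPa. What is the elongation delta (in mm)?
Model: a uniform prismatic bar under axial load, so delta = (P·L) / (A·E).
Convert to SI units:
  P = 304 kN = 304000 N
  E = 200 GPa = 2 × 10¹¹ Pa
Substitute:
  delta = (304000 × 4.4) / (0.0068 × (2 × 10¹¹))
  delta = 0.0009835 m
Convert: delta = 0.0009835 m = 0.9835 mm
Final answer: delta = 0.9835 mm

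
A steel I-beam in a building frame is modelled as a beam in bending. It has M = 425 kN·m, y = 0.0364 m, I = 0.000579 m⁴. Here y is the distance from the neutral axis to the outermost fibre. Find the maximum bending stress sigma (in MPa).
Model: a beam in bending, so sigma = (M·y) / I.
Convert to SI units:
  M = 425 kN·m = 425000 N·m
Substitute:
  sigma = (425000 × 0.0364) / 0.000579
  sigma = 2.672 × 10⁷ Pa
Convert: sigma = 2.672 × 10⁷ Pa = 26.72 MPa
Final answer: sigma = 26.72 MPa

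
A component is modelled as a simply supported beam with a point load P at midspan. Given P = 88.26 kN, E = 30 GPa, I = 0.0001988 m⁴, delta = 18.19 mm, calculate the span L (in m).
Model: a simply supported beam with a point load P at midspan, so delta = (P·L^3) / (48·E·I).
Solve for L: L = ((48·delta·E·I) / P)^(1/3).
Convert to SI units:
  P = 88.26 kN = 88260 N
  E = 30 GPa = 3 × 10¹⁰ Pa
  delta = 18.19 mm = 0.01819 m
Substitute:
  L = ((48 × 0.01819 × (3 × 10¹⁰) × 0.0001988) / 88260)^(1/3)
  L = 3.893 m
Final answer: L = 3.893 m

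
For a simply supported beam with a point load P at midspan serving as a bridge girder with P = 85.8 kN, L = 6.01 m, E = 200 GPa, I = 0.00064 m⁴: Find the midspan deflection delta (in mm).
Model: a simply supported beam with a point load P at midspan, so delta = (P·L^3) / (48·E·I).
Convert to SI units:
  P = 85.8 kN = 85800 N
  E = 200 GPa = 2 × 10¹¹ Pa
Substitute:
  delta = (85800 × 6.01^3) / (48 × (2 × 10¹¹) × 0.00064)
  delta = 0.003032 m
Convert: delta = 0.003032 m = 3.032 mm
Final answer: delta = 3.032 mm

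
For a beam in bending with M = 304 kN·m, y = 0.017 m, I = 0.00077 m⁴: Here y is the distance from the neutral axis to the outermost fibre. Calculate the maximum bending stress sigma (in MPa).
Model: a beam in bending, so sigma = (M·y) / I.
Convert to SI units:
  M = 304 kN·m = 304000 N·m
Substitute:
  sigma = (304000 × 0.017) / 0.00077
  sigma = 6.712 × 10⁶ Pa
Convert: sigma = 6.712 × 10⁶ Pa = 6.712 MPa
Final answer: sigma = 6.712 MPa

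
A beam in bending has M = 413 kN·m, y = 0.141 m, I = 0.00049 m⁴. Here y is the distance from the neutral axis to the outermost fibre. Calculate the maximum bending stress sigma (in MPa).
Model: a beam in bending, so sigma = (M·y) / I.
Convert to SI units:
  M = 413 kN·m = 413000 N·m
Substitute:
  sigma = (413000 × 0.141) / 0.00049
  sigma = 1.188 × 10⁸ Pa
Convert: sigma = 1.188 × 10⁸ Pa = 118.8 MPa
Final answer: sigma = 118.8 MPa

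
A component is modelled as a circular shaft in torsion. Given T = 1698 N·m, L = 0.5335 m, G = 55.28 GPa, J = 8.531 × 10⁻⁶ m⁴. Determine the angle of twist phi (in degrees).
Model: a circular shaft in torsion, so phi = (T·L) / (G·J).
Convert to SI units:
  G = 55.28 GPa = 5.528 × 10¹⁰ Pa
Substitute:
  phi = (1698 × 0.5335) / ((5.528 × 10¹⁰) × (8.531 × 10⁻⁶))
  phi = 0.001921 rad
Convert to degrees: phi = 0.001921 × 180/π = 0.1101°
Final answer: phi = 0.1101°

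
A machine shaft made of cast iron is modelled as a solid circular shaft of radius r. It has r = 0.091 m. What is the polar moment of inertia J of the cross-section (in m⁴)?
Model: a solid circular shaft of radius r, so J = (π·r^4) / 2.
Substitute:
  J = (π × 0.091^4) / 2
  J = 0.0001077 m⁴
Final answer: J = 0.0001077 m⁴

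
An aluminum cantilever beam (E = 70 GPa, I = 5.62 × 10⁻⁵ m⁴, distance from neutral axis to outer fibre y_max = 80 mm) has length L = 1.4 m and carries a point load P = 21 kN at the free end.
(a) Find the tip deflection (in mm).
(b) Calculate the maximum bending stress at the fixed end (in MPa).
(a) Tip deflection of a cantilever with an end point load: δ = P·L^3 / (3·E·I). Convert P = 21 kN = 21000 N, E = 70 GPa = 7 × 10¹⁰ Pa.
  δ = (21000 × 1.4^3) / (3 × (7 × 10¹⁰) × (5.62 × 10⁻⁵)) = 0.004883 m = 4.883 mm
(b) Maximum bending moment at the fixed end: M = P·L = 21000 × 1.4 = 29400 N·m. Convert y_max = 80 mm = 0.08 m.
  σ = M·y_max / I = (29400 × 0.08) / (5.62 × 10⁻⁵) = 4.185 × 10⁷ Pa = 41.85 MPa
Final answer: (a) δ = 4.883 mm, (b) σ = 41.85 MPa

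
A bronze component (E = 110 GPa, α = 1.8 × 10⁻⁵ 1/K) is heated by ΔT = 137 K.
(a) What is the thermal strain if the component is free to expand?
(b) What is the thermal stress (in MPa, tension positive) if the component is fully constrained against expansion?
(a) Free thermal strain ε_th = α·ΔT = (1.8 × 10⁻⁵) × 137 = 0.002466
(b) Fully constrained, the expansion is suppressed, so σ = -E·α·ΔT. Convert E = 110 GPa = 1.1 × 10¹¹ Pa.
  σ = -(1.1 × 10¹¹) × (1.8 × 10⁻⁵) × 137 = -2.713 × 10⁸ Pa = -271.3 MPa (compressive)
Final answer: (a) ε_th = 0.002466, (b) σ = -271.3 MPa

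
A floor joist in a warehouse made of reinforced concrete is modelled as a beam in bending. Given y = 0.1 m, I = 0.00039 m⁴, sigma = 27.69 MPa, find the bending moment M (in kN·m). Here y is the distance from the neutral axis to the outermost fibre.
Model: a beam in bending, so sigma = (M·y) / I.
Solve for M: M = (sigma·I) / y.
Convert to SI units:
  sigma = 27.69 MPa = 2.769 × 10⁷ Pa
Substitute:
  M = ((2.769 × 10⁷) × 0.00039) / 0.1
  M = 108000 N·m
Convert: M = 108000 N·m = 108 kN·m
Final answer: M = 108 kN·m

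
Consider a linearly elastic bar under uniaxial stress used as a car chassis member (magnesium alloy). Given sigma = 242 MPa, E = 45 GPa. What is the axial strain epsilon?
Model: a linearly elastic bar under uniaxial stress, so epsilon = sigma / E.
Convert to SI units:
  sigma = 242 MPa = 2.42 × 10⁸ Pa
  E = 45 GPa = 4.5 × 10¹⁰ Pa
Substitute:
  epsilon = (2.42 × 10⁸) / (4.5 × 10¹⁰)
  epsilon = 0.005378
Final answer: epsilon = 0.005378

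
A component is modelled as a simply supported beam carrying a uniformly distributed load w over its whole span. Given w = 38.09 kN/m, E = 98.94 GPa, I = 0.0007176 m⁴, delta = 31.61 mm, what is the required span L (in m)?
Model: a simply supported beam carrying a uniformly distributed load w over its whole span, so delta = (5·w·L^4) / (384·E·I).
Solve for L: L = ((384·delta·E·I) / (5·w))^(1/4).
Convert to SI units:
  w = 38.09 kN/m = 38090 N/m
  E = 98.94 GPa = 9.894 × 10¹⁰ Pa
  delta = 31.61 mm = 0.03161 m
Substitute:
  L = ((384 × 0.03161 × (9.894 × 10¹⁰) × 0.0007176) / (5 × 38090))^(1/4)
  L = 8.202 m
Final answer: L = 8.202 m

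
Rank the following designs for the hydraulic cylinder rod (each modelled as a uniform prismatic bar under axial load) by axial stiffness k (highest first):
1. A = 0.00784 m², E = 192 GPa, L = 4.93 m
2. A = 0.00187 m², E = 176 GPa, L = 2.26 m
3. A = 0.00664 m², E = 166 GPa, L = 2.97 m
Model: a uniform prismatic bar under axial load, so k = (A·E) / L (SI units).
  Case 1: k = (0.00784 × (1.92 × 10¹¹)) / 4.93 = 3.053 × 10⁸ N/m = 305.3 MN/m
  Case 2: k = (0.00187 × (1.76 × 10¹¹)) / 2.26 = 1.456 × 10⁸ N/m = 145.6 MN/m
  Case 3: k = (0.00664 × (1.66 × 10¹¹)) / 2.97 = 3.711 × 10⁸ N/m = 371.1 MN/m
Ordering: 371.1 MN/m (case 3) > 305.3 MN/m (case 1) > 145.6 MN/m (case 2)
Final answer: 3, 1, 2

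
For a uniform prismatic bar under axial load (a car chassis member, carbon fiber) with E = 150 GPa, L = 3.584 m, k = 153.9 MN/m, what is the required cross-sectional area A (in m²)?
Model: a uniform prismatic bar under axial load, so k = (A·E) / L.
Solve for A: A = (k·L) / E.
Convert to SI units:
  E = 150 GPa = 1.5 × 10¹¹ Pa
  k = 153.9 MN/m = 1.539 × 10⁸ N/m
Substitute:
  A = ((1.539 × 10⁸) × 3.584) / (1.5 × 10¹¹)
  A = 0.003677 m²
Final answer: A = 0.003677 m²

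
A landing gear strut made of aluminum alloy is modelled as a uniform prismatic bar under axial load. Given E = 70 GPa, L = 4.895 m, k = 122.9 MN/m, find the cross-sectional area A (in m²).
Model: a uniform prismatic bar under axial load, so k = (A·E) / L.
Solve for A: A = (k·L) / E.
Convert to SI units:
  E = 70 GPa = 7 × 10¹⁰ Pa
  k = 122.9 MN/m = 1.229 × 10⁸ N/m
Substitute:
  A = ((1.229 × 10⁸) × 4.895) / (7 × 10¹⁰)
  A = 0.008594 m²
Final answer: A = 0.008594 m²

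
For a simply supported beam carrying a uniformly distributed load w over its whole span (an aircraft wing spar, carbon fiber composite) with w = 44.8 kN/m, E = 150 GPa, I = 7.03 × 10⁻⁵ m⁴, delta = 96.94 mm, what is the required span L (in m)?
Model: a simply supported beam carrying a uniformly distributed load w over its whole span, so delta = (5·w·L^4) / (384·E·I).
Solve for L: L = ((384·delta·E·I) / (5·w))^(1/4).
Convert to SI units:
  w = 44.8 kN/m = 44800 N/m
  E = 150 GPa = 1.5 × 10¹¹ Pa
  delta = 96.94 mm = 0.09694 m
Substitute:
  L = ((384 × 0.09694 × (1.5 × 10¹¹) × (7.03 × 10⁻⁵)) / (5 × 44800))^(1/4)
  L = 6.47 m
Final answer: L = 6.47 m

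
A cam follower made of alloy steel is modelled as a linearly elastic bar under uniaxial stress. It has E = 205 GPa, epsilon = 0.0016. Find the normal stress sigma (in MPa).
Model: a linearly elastic bar under uniaxial stress, so sigma = E·epsilon.
Convert to SI units:
  E = 205 GPa = 2.05 × 10¹¹ Pa
Substitute:
  sigma = (2.05 × 10¹¹) × 0.0016
  sigma = 3.28 × 10⁸ Pa
Convert: sigma = 3.28 × 10⁸ Pa = 328 MPa
Final answer: sigma = 328 MPa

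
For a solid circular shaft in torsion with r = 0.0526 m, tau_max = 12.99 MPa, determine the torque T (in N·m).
Model: a solid circular shaft in torsion, so tau_max = (2·T) / (π·r^3).
Solve for T: T = (π·tau_max·r^3) / 2.
Convert to SI units:
  tau_max = 12.99 MPa = 1.299 × 10⁷ Pa
Substitute:
  T = (π × (1.299 × 10⁷) × 0.0526^3) / 2
  T = 2970 N·m
Final answer: T = 2970 N·m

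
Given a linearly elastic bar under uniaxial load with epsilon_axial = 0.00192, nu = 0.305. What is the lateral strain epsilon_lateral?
Model: a linearly elastic bar under uniaxial load, so epsilon_lateral = -nu·epsilon_axial.
Substitute:
  epsilon_lateral = -(0.305 × 0.00192)
  epsilon_lateral = -0.0005856
Final answer: epsilon_lateral = -0.0005856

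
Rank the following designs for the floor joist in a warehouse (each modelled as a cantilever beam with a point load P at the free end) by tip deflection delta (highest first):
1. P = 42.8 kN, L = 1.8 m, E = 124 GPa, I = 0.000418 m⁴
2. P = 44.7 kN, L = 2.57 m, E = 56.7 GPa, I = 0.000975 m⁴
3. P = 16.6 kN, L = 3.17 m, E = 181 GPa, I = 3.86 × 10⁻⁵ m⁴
Model: a cantilever beam with a point load P at the free end, so delta = (P·L^3) / (3·E·I) (SI units).
  Case 1: delta = (42800 × 1.8^3) / (3 × (1.24 × 10¹¹) × 0.000418) = 0.001605 m = 1.605 mm
  Case 2: delta = (44700 × 2.57^3) / (3 × (5.67 × 10¹⁰) × 0.000975) = 0.004575 m = 4.575 mm
  Case 3: delta = (16600 × 3.17^3) / (3 × (1.81 × 10¹¹) × (3.86 × 10⁻⁵)) = 0.02523 m = 25.23 mm
Ordering: 25.23 mm (case 3) > 4.575 mm (case 2) > 1.605 mm (case 1)
Final answer: 3, 2, 1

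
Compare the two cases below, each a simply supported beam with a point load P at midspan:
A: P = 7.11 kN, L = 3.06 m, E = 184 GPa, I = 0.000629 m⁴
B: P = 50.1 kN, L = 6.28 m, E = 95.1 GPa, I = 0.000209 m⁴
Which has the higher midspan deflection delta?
Model: a simply supported beam with a point load P at midspan, so delta = (P·L^3) / (48·E·I) (SI units).
  A: delta = (7110 × 3.06^3) / (48 × (1.84 × 10¹¹) × 0.000629) = 3.667 × 10⁻⁵ m = 0.03667 mm
  B: delta = (50100 × 6.28^3) / (48 × (9.51 × 10¹⁰) × 0.000209) = 0.01301 m = 13.01 mm
13.01 mm > 0.03667 mm, so B is larger.
Final answer: B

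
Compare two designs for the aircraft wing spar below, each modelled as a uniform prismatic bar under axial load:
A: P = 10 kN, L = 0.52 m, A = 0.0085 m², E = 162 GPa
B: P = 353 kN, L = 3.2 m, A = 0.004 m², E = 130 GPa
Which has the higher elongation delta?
Model: a uniform prismatic bar under axial load, so delta = (P·L) / (A·E) (SI units).
  A: delta = (10000 × 0.52) / (0.0085 × (1.62 × 10¹¹)) = 3.776 × 10⁻⁶ m = 0.003776 mm
  B: delta = (353000 × 3.2) / (0.004 × (1.3 × 10¹¹)) = 0.002172 m = 2.172 mm
2.172 mm > 0.003776 mm, so B is larger.
Final answer: B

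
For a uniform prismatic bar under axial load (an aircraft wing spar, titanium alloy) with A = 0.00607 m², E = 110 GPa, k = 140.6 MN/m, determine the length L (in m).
Model: a uniform prismatic bar under axial load, so k = (A·E) / L.
Solve for L: L = (A·E) / k.
Convert to SI units:
  E = 110 GPa = 1.1 × 10¹¹ Pa
  k = 140.6 MN/m = 1.406 × 10⁸ N/m
Substitute:
  L = (0.00607 × (1.1 × 10¹¹)) / (1.406 × 10⁸)
  L = 4.749 m
Final answer: L = 4.749 m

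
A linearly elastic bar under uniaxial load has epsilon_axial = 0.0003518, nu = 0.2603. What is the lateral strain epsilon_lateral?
Model: a linearly elastic bar under uniaxial load, so epsilon_lateral = -nu·epsilon_axial.
Substitute:
  epsilon_lateral = -(0.2603 × 0.0003518)
  epsilon_lateral = -9.157 × 10⁻⁵
Final answer: epsilon_lateral = -9.157 × 10⁻⁵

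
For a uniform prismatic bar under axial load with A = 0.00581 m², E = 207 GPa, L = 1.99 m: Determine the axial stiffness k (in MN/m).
Model: a uniform prismatic bar under axial load, so k = (A·E) / L.
Convert to SI units:
  E = 207 GPa = 2.07 × 10¹¹ Pa
Substitute:
  k = (0.00581 × (2.07 × 10¹¹)) / 1.99
  k = 6.044 × 10⁸ N/m
Convert: k = 6.044 × 10⁸ N/m = 604.4 MN/m
Final answer: k = 604.4 MN/m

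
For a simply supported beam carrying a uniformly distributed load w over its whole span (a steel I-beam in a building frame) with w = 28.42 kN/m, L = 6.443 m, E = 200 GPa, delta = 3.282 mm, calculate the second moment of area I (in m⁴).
Model: a simply supported beam carrying a uniformly distributed load w over its whole span, so delta = (5·w·L^4) / (384·E·I).
Solve for I: I = (5·w·L^4) / (384·delta·E).
Convert to SI units:
  w = 28.42 kN/m = 28420 N/m
  E = 200 GPa = 2 × 10¹¹ Pa
  delta = 3.282 mm = 0.003282 m
Substitute:
  I = (5 × 28420 × 6.443^4) / (384 × 0.003282 × (2 × 10¹¹))
  I = 0.0009715 m⁴
Final answer: I = 0.0009715 m⁴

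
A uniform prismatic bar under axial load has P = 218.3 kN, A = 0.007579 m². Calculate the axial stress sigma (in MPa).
Model: a uniform prismatic bar under axial load, so sigma = P / A.
Convert to SI units:
  P = 218.3 kN = 218300 N
Substitute:
  sigma = 218300 / 0.007579
  sigma = 2.88 × 10⁷ Pa
Convert: sigma = 2.88 × 10⁷ Pa = 28.8 MPa
Final answer: sigma = 28.8 MPa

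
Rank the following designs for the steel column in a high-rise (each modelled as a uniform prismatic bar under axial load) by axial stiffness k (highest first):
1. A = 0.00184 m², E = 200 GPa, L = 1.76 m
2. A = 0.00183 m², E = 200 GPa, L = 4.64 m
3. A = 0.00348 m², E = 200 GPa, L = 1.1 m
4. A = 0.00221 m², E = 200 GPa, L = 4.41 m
Model: a uniform prismatic bar under axial load, so k = (A·E) / L (SI units).
  Case 1: k = (0.00184 × (2 × 10¹¹)) / 1.76 = 2.091 × 10⁸ N/m = 209.1 MN/m
  Case 2: k = (0.00183 × (2 × 10¹¹)) / 4.64 = 7.888 × 10⁷ N/m = 78.88 MN/m
  Case 3: k = (0.00348 × (2 × 10¹¹)) / 1.1 = 6.327 × 10⁸ N/m = 632.7 MN/m
  Case 4: k = (0.00221 × (2 × 10¹¹)) / 4.41 = 1.002 × 10⁸ N/m = 100.2 MN/m
Ordering: 632.7 MN/m (case 3) > 209.1 MN/m (case 1) > 100.2 MN/m (case 4) > 78.88 MN/m (case 2)
Final answer: 3, 1, 4, 2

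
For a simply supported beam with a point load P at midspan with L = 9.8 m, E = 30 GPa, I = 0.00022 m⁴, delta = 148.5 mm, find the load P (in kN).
Model: a simply supported beam with a point load P at midspan, so delta = (P·L^3) / (48·E·I).
Solve for P: P = (48·delta·E·I) / L^3.
Convert to SI units:
  E = 30 GPa = 3 × 10¹⁰ Pa
  delta = 148.5 mm = 0.1485 m
Substitute:
  P = (48 × 0.1485 × (3 × 10¹⁰) × 0.00022) / 9.8^3
  P = 49980 N
Convert: P = 49980 N = 49.98 kN
Final answer: P = 49.98 kN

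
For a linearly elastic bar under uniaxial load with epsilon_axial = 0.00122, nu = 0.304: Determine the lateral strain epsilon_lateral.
Model: a linearly elastic bar under uniaxial load, so epsilon_lateral = -nu·epsilon_axial.
Substitute:
  epsilon_lateral = -(0.304 × 0.00122)
  epsilon_lateral = -0.0003709
Final answer: epsilon_lateral = -0.0003709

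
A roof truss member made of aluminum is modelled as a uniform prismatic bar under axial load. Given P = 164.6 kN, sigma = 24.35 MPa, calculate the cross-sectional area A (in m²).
Model: a uniform prismatic bar under axial load, so sigma = P / A.
Solve for A: A = P / sigma.
Convert to SI units:
  P = 164.6 kN = 164600 N
  sigma = 24.35 MPa = 2.435 × 10⁷ Pa
Substitute:
  A = 164600 / (2.435 × 10⁷)
  A = 0.00676 m²
Final answer: A = 0.00676 m²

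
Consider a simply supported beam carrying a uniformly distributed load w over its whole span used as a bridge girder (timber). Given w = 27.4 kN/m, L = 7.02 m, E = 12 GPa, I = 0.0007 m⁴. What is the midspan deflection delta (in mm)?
Model: a simply supported beam carrying a uniformly distributed load w over its whole span, so delta = (5·w·L^4) / (384·E·I).
Convert to SI units:
  w = 27.4 kN/m = 27400 N/m
  E = 12 GPa = 1.2 × 10¹⁰ Pa
Substitute:
  delta = (5 × 27400 × 7.02^4) / (384 × (1.2 × 10¹⁰) × 0.0007)
  delta = 0.1031 m
Convert: delta = 0.1031 m = 103.1 mm
Final answer: delta = 103.1 mm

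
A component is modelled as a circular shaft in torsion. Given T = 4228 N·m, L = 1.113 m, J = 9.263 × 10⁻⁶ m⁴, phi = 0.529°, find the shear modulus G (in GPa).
Model: a circular shaft in torsion, so phi = (T·L) / (G·J).
Solve for G: G = (T·L) / (phi·J).
Convert to SI units:
  phi = 0.529° = 0.009233 rad
Substitute:
  G = (4228 × 1.113) / (0.009233 × (9.263 × 10⁻⁶))
  G = 5.502 × 10¹⁰ Pa
Convert: G = 5.502 × 10¹⁰ Pa = 55.02 GPa
Final answer: G = 55.02 GPa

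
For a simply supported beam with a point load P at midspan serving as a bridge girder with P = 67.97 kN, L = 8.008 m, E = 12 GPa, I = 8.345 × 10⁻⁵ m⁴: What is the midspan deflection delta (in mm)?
Model: a simply supported beam with a point load P at midspan, so delta = (P·L^3) / (48·E·I).
Convert to SI units:
  P = 67.97 kN = 67970 N
  E = 12 GPa = 1.2 × 10¹⁰ Pa
Substitute:
  delta = (67970 × 8.008^3) / (48 × (1.2 × 10¹⁰) × (8.345 × 10⁻⁵))
  delta = 0.7262 m
Convert: delta = 0.7262 m = 726.2 mm
Final answer: delta = 726.2 mm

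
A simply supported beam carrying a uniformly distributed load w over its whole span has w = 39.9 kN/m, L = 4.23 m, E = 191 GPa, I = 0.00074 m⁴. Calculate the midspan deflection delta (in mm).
Model: a simply supported beam carrying a uniformly distributed load w over its whole span, so delta = (5·w·L^4) / (384·E·I).
Convert to SI units:
  w = 39.9 kN/m = 39900 N/m
  E = 191 GPa = 1.91 × 10¹¹ Pa
Substitute:
  delta = (5 × 39900 × 4.23^4) / (384 × (1.91 × 10¹¹) × 0.00074)
  delta = 0.001177 m
Convert: delta = 0.001177 m = 1.177 mm
Final answer: delta = 1.177 mm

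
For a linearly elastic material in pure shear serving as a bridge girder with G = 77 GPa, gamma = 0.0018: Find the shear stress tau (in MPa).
Model: a linearly elastic material in pure shear, so tau = G·gamma.
Convert to SI units:
  G = 77 GPa = 7.7 × 10¹⁰ Pa
Substitute:
  tau = (7.7 × 10¹⁰) × 0.0018
  tau = 1.386 × 10⁸ Pa
Convert: tau = 1.386 × 10⁸ Pa = 138.6 MPa
Final answer: tau = 138.6 MPa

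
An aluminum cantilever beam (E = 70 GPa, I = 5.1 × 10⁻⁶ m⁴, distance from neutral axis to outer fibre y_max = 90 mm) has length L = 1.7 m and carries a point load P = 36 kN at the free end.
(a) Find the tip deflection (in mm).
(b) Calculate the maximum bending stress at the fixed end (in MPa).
(a) Tip deflection of a cantilever with an end point load: δ = P·L^3 / (3·E·I). Convert P = 36 kN = 36000 N, E = 70 GPa = 7 × 10¹⁰ Pa.
  δ = (36000 × 1.7^3) / (3 × (7 × 10¹⁰) × (5.1 × 10⁻⁶)) = 0.1651 m = 165.1 mm
(b) Maximum bending moment at the fixed end: M = P·L = 36000 × 1.7 = 61200 N·m. Convert y_max = 90 mm = 0.09 m.
  σ = M·y_max / I = (61200 × 0.09) / (5.1 × 10⁻⁶) = 1.08 × 10⁹ Pa = 1080 MPa
Final answer: (a) δ = 165.1 mm, (b) σ = 1080 MPa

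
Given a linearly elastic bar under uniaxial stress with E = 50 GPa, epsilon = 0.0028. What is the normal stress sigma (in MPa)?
Model: a linearly elastic bar under uniaxial stress, so sigma = E·epsilon.
Convert to SI units:
  E = 50 GPa = 5 × 10¹⁰ Pa
Substitute:
  sigma = (5 × 10¹⁰) × 0.0028
  sigma = 1.4 × 10⁸ Pa
Convert: sigma = 1.4 × 10⁸ Pa = 140 MPa
Final answer: sigma = 140 MPa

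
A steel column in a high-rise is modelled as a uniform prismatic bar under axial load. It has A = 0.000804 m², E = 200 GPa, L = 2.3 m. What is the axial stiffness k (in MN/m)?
Model: a uniform prismatic bar under axial load, so k = (A·E) / L.
Convert to SI units:
  E = 200 GPa = 2 × 10¹¹ Pa
Substitute:
  k = (0.000804 × (2 × 10¹¹)) / 2.3
  k = 6.991 × 10⁷ N/m
Convert: k = 6.991 × 10⁷ N/m = 69.91 MN/m
Final answer: k = 69.91 MN/m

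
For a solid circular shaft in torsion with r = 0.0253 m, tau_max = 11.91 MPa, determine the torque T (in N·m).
Model: a solid circular shaft in torsion, so tau_max = (2·T) / (π·r^3).
Solve for T: T = (π·tau_max·r^3) / 2.
Convert to SI units:
  tau_max = 11.91 MPa = 1.191 × 10⁷ Pa
Substitute:
  T = (π × (1.191 × 10⁷) × 0.0253^3) / 2
  T = 303 N·m
Final answer: T = 303 N·m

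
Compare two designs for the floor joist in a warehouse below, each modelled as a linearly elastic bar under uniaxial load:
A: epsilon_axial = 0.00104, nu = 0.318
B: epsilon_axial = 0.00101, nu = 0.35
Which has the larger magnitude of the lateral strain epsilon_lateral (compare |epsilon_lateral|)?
Model: a linearly elastic bar under uniaxial load, so epsilon_lateral = -nu·epsilon_axial (SI units).
  A: epsilon_lateral = -(0.318 × 0.00104) = -0.0003307
  B: epsilon_lateral = -(0.35 × 0.00101) = -0.0003535
|epsilon_lateral|: A = 0.0003307, B = 0.0003535, so B is larger in magnitude.
Final answer: B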